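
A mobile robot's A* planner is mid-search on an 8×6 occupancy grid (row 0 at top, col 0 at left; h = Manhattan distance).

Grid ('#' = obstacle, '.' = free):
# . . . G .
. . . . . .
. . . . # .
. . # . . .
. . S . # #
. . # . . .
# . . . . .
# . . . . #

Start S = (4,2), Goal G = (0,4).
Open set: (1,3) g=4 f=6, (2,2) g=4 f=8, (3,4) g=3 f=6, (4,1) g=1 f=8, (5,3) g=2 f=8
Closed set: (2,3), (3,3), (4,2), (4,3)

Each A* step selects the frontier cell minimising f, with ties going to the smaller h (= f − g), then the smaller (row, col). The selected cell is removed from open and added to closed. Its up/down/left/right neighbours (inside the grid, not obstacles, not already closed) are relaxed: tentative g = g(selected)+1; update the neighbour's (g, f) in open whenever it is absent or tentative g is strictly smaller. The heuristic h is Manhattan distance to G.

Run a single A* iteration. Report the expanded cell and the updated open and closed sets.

step 1: expand (1,3) (f=6, h=2) → closed; open now [(0,3) g=5 f=6, (1,2) g=5 f=8, (1,4) g=5 f=6, (2,2) g=4 f=8, (3,4) g=3 f=6, (4,1) g=1 f=8, (5,3) g=2 f=8]

expanded=(1,3); open=[(0,3) g=5 f=6, (1,2) g=5 f=8, (1,4) g=5 f=6, (2,2) g=4 f=8, (3,4) g=3 f=6, (4,1) g=1 f=8, (5,3) g=2 f=8]; closed=[(1,3), (2,3), (3,3), (4,2), (4,3)]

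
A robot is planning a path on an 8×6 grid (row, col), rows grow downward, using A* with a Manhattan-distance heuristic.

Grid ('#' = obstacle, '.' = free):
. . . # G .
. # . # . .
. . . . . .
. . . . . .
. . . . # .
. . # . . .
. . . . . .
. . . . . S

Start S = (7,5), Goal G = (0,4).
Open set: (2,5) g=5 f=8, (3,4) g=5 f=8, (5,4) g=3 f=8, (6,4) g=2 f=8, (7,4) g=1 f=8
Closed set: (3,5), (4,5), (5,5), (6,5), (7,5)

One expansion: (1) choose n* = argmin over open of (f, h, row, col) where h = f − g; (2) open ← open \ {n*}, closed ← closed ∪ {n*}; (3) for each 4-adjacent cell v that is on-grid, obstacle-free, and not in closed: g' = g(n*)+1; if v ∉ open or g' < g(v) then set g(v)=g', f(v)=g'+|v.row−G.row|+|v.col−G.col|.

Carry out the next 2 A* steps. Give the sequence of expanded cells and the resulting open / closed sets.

step 1: expand (2,5) (f=8, h=3) → closed; open now [(1,5) g=6 f=8, (2,4) g=6 f=8, (3,4) g=5 f=8, (5,4) g=3 f=8, (6,4) g=2 f=8, (7,4) g=1 f=8]
step 2: expand (1,5) (f=8, h=2) → closed; open now [(0,5) g=7 f=8, (1,4) g=7 f=8, (2,4) g=6 f=8, (3,4) g=5 f=8, (5,4) g=3 f=8, (6,4) g=2 f=8, (7,4) g=1 f=8]

order=[(2,5) → (1,5)]; open=[(0,5) g=7 f=8, (1,4) g=7 f=8, (2,4) g=6 f=8, (3,4) g=5 f=8, (5,4) g=3 f=8, (6,4) g=2 f=8, (7,4) g=1 f=8]; closed=[(1,5), (2,5), (3,5), (4,5), (5,5), (6,5), (7,5)]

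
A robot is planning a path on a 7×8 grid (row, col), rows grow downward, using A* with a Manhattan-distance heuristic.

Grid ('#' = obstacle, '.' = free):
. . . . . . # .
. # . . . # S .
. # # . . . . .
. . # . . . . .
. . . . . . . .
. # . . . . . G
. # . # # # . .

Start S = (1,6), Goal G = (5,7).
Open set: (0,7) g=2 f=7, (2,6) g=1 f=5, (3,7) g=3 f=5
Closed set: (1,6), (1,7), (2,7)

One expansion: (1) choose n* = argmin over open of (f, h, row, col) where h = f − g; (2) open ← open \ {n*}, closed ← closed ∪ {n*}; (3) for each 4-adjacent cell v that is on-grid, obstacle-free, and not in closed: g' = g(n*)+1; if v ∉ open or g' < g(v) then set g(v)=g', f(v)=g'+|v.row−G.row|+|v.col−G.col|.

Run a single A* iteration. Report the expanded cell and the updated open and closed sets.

step 1: expand (3,7) (f=5, h=2) → closed; open now [(0,7) g=2 f=7, (2,6) g=1 f=5, (3,6) g=4 f=7, (4,7) g=4 f=5]

expanded=(3,7); open=[(0,7) g=2 f=7, (2,6) g=1 f=5, (3,6) g=4 f=7, (4,7) g=4 f=5]; closed=[(1,6), (1,7), (2,7), (3,7)]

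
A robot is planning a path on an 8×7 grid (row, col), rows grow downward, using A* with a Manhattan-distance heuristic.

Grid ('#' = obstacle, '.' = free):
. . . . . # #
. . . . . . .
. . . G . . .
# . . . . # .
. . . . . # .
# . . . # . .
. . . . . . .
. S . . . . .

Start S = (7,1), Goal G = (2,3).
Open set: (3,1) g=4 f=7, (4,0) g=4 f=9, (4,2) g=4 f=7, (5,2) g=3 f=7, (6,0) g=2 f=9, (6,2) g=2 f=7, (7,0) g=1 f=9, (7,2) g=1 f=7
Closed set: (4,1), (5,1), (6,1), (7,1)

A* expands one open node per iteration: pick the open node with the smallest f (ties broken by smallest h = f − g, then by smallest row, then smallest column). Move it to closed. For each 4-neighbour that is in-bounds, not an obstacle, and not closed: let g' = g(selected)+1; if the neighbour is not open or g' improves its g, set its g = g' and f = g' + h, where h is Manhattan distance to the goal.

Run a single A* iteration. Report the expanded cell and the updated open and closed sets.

step 1: expand (3,1) (f=7, h=3) → closed; open now [(2,1) g=5 f=7, (3,2) g=5 f=7, (4,0) g=4 f=9, (4,2) g=4 f=7, (5,2) g=3 f=7, (6,0) g=2 f=9, (6,2) g=2 f=7, (7,0) g=1 f=9, (7,2) g=1 f=7]

expanded=(3,1); open=[(2,1) g=5 f=7, (3,2) g=5 f=7, (4,0) g=4 f=9, (4,2) g=4 f=7, (5,2) g=3 f=7, (6,0) g=2 f=9, (6,2) g=2 f=7, (7,0) g=1 f=9, (7,2) g=1 f=7]; closed=[(3,1), (4,1), (5,1), (6,1), (7,1)]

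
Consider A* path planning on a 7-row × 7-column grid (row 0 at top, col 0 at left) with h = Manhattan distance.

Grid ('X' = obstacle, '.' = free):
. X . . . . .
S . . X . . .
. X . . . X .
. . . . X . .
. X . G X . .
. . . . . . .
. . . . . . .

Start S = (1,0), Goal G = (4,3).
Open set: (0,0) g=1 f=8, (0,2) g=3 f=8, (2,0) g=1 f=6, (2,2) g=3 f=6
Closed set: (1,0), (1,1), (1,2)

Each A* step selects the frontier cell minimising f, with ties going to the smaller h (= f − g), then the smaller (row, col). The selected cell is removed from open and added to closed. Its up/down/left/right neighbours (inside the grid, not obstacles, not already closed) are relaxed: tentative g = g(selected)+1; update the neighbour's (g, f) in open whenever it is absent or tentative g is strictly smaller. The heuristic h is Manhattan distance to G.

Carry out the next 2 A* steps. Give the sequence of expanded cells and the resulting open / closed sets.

step 1: expand (2,2) (f=6, h=3) → closed; open now [(0,0) g=1 f=8, (0,2) g=3 f=8, (2,0) g=1 f=6, (2,3) g=4 f=6, (3,2) g=4 f=6]
step 2: expand (2,3) (f=6, h=2) → closed; open now [(0,0) g=1 f=8, (0,2) g=3 f=8, (2,0) g=1 f=6, (2,4) g=5 f=8, (3,2) g=4 f=6, (3,3) g=5 f=6]

order=[(2,2) → (2,3)]; open=[(0,0) g=1 f=8, (0,2) g=3 f=8, (2,0) g=1 f=6, (2,4) g=5 f=8, (3,2) g=4 f=6, (3,3) g=5 f=6]; closed=[(1,0), (1,1), (1,2), (2,2), (2,3)]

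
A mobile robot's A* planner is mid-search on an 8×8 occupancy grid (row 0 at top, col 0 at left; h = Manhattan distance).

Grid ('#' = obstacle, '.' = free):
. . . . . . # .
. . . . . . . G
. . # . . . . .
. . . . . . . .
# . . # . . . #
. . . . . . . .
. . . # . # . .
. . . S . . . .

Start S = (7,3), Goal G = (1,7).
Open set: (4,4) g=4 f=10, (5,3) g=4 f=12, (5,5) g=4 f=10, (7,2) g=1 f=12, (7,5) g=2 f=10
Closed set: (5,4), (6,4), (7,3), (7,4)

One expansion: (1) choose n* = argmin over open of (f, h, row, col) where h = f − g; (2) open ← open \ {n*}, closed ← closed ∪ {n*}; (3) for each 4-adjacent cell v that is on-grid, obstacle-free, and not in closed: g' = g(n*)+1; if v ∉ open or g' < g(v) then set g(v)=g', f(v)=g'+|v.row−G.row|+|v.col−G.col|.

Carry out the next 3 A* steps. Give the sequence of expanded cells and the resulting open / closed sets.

step 1: expand (4,4) (f=10, h=6) → closed; open now [(3,4) g=5 f=10, (4,5) g=5 f=10, (5,3) g=4 f=12, (5,5) g=4 f=10, (7,2) g=1 f=12, (7,5) g=2 f=10]
step 2: expand (3,4) (f=10, h=5) → closed; open now [(2,4) g=6 f=10, (3,3) g=6 f=12, (3,5) g=6 f=10, (4,5) g=5 f=10, (5,3) g=4 f=12, (5,5) g=4 f=10, (7,2) g=1 f=12, (7,5) g=2 f=10]
step 3: expand (2,4) (f=10, h=4) → closed; open now [(1,4) g=7 f=10, (2,3) g=7 f=12, (2,5) g=7 f=10, (3,3) g=6 f=12, (3,5) g=6 f=10, (4,5) g=5 f=10, (5,3) g=4 f=12, (5,5) g=4 f=10, (7,2) g=1 f=12, (7,5) g=2 f=10]

order=[(4,4) → (3,4) → (2,4)]; open=[(1,4) g=7 f=10, (2,3) g=7 f=12, (2,5) g=7 f=10, (3,3) g=6 f=12, (3,5) g=6 f=10, (4,5) g=5 f=10, (5,3) g=4 f=12, (5,5) g=4 f=10, (7,2) g=1 f=12, (7,5) g=2 f=10]; closed=[(2,4), (3,4), (4,4), (5,4), (6,4), (7,3), (7,4)]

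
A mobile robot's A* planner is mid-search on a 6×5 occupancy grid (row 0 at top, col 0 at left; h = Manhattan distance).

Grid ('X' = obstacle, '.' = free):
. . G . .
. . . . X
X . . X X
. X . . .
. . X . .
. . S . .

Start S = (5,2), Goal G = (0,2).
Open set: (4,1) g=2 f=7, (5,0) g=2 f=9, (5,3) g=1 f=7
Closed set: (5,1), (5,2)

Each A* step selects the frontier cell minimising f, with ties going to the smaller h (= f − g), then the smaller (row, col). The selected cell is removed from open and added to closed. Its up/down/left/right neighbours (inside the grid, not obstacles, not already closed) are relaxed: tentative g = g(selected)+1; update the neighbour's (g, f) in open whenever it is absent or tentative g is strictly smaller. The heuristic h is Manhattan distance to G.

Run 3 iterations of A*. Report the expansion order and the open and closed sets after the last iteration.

step 1: expand (4,1) (f=7, h=5) → closed; open now [(4,0) g=3 f=9, (5,0) g=2 f=9, (5,3) g=1 f=7]
step 2: expand (5,3) (f=7, h=6) → closed; open now [(4,0) g=3 f=9, (4,3) g=2 f=7, (5,0) g=2 f=9, (5,4) g=2 f=9]
step 3: expand (4,3) (f=7, h=5) → closed; open now [(3,3) g=3 f=7, (4,0) g=3 f=9, (4,4) g=3 f=9, (5,0) g=2 f=9, (5,4) g=2 f=9]

order=[(4,1) → (5,3) → (4,3)]; open=[(3,3) g=3 f=7, (4,0) g=3 f=9, (4,4) g=3 f=9, (5,0) g=2 f=9, (5,4) g=2 f=9]; closed=[(4,1), (4,3), (5,1), (5,2), (5,3)]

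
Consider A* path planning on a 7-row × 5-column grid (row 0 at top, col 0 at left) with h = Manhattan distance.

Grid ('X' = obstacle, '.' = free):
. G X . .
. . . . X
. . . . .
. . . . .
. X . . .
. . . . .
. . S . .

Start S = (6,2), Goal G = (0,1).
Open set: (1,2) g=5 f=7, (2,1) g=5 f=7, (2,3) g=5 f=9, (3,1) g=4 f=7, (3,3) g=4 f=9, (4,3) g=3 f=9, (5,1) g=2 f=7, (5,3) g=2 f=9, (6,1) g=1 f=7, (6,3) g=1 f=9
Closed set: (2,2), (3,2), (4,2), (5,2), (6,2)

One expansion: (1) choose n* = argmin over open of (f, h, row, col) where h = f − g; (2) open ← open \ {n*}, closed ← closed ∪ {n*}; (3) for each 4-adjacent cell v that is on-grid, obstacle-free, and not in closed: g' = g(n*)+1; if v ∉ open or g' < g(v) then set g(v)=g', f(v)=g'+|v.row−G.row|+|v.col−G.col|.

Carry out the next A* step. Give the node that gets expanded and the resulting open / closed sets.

step 1: expand (1,2) (f=7, h=2) → closed; open now [(1,1) g=6 f=7, (1,3) g=6 f=9, (2,1) g=5 f=7, (2,3) g=5 f=9, (3,1) g=4 f=7, (3,3) g=4 f=9, (4,3) g=3 f=9, (5,1) g=2 f=7, (5,3) g=2 f=9, (6,1) g=1 f=7, (6,3) g=1 f=9]

expanded=(1,2); open=[(1,1) g=6 f=7, (1,3) g=6 f=9, (2,1) g=5 f=7, (2,3) g=5 f=9, (3,1) g=4 f=7, (3,3) g=4 f=9, (4,3) g=3 f=9, (5,1) g=2 f=7, (5,3) g=2 f=9, (6,1) g=1 f=7, (6,3) g=1 f=9]; closed=[(1,2), (2,2), (3,2), (4,2), (5,2), (6,2)]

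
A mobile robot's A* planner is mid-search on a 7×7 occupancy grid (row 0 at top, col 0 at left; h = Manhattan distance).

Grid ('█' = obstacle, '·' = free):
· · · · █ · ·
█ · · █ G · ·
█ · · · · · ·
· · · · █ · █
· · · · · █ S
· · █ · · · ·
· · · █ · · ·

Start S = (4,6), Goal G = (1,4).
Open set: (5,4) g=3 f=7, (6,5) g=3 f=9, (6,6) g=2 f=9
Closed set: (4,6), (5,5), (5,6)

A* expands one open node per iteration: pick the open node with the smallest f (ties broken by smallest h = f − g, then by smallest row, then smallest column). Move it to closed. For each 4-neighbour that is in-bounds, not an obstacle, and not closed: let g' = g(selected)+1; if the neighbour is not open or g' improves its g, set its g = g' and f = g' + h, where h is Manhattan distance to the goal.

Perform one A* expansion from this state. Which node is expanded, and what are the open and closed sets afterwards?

step 1: expand (5,4) (f=7, h=4) → closed; open now [(4,4) g=4 f=7, (5,3) g=4 f=9, (6,4) g=4 f=9, (6,5) g=3 f=9, (6,6) g=2 f=9]

expanded=(5,4); open=[(4,4) g=4 f=7, (5,3) g=4 f=9, (6,4) g=4 f=9, (6,5) g=3 f=9, (6,6) g=2 f=9]; closed=[(4,6), (5,4), (5,5), (5,6)]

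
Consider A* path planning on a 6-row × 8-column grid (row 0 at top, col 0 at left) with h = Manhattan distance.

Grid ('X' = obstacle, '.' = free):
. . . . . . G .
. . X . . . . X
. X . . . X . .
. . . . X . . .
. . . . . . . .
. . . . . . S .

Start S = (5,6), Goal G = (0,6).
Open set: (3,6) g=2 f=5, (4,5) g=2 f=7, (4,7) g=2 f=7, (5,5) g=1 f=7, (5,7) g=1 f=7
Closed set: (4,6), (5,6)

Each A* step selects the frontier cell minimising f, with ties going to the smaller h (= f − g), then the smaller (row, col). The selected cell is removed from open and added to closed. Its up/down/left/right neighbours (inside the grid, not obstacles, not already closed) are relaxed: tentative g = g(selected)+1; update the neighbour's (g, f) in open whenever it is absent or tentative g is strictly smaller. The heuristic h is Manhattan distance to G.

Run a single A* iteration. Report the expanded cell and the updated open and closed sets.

step 1: expand (3,6) (f=5, h=3) → closed; open now [(2,6) g=3 f=5, (3,5) g=3 f=7, (3,7) g=3 f=7, (4,5) g=2 f=7, (4,7) g=2 f=7, (5,5) g=1 f=7, (5,7) g=1 f=7]

expanded=(3,6); open=[(2,6) g=3 f=5, (3,5) g=3 f=7, (3,7) g=3 f=7, (4,5) g=2 f=7, (4,7) g=2 f=7, (5,5) g=1 f=7, (5,7) g=1 f=7]; closed=[(3,6), (4,6), (5,6)]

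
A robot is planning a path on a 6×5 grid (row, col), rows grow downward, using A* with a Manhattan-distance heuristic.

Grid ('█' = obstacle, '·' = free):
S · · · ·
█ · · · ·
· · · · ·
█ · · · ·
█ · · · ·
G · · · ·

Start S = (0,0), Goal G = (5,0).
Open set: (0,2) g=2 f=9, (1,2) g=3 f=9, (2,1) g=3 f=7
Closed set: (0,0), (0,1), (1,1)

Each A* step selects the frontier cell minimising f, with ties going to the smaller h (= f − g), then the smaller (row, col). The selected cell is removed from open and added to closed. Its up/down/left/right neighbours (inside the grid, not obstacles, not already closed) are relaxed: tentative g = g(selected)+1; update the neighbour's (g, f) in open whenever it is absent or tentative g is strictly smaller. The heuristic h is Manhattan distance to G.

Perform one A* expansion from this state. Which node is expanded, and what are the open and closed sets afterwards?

expanded=(2,1); open=[(0,2) g=2 f=9, (1,2) g=3 f=9, (2,0) g=4 f=7, (2,2) g=4 f=9, (3,1) g=4 f=7]; closed=[(0,0), (0,1), (1,1), (2,1)]

step 1: expand (2,1) (f=7, h=4) → closed; open now [(0,2) g=2 f=9, (1,2) g=3 f=9, (2,0) g=4 f=7, (2,2) g=4 f=9, (3,1) g=4 f=7]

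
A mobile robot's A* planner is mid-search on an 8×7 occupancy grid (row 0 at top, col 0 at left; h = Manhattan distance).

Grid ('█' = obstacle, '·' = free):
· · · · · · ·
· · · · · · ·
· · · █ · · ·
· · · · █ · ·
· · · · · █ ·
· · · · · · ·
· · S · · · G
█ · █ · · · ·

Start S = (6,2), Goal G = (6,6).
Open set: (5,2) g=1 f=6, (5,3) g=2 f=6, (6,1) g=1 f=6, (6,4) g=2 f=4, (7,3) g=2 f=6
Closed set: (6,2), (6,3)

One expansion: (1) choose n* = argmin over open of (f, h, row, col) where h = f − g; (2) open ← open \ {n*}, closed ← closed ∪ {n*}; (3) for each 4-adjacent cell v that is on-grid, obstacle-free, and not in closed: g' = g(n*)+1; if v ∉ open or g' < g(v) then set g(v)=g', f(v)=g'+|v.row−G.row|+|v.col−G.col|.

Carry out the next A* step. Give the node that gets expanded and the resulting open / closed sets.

step 1: expand (6,4) (f=4, h=2) → closed; open now [(5,2) g=1 f=6, (5,3) g=2 f=6, (5,4) g=3 f=6, (6,1) g=1 f=6, (6,5) g=3 f=4, (7,3) g=2 f=6, (7,4) g=3 f=6]

expanded=(6,4); open=[(5,2) g=1 f=6, (5,3) g=2 f=6, (5,4) g=3 f=6, (6,1) g=1 f=6, (6,5) g=3 f=4, (7,3) g=2 f=6, (7,4) g=3 f=6]; closed=[(6,2), (6,3), (6,4)]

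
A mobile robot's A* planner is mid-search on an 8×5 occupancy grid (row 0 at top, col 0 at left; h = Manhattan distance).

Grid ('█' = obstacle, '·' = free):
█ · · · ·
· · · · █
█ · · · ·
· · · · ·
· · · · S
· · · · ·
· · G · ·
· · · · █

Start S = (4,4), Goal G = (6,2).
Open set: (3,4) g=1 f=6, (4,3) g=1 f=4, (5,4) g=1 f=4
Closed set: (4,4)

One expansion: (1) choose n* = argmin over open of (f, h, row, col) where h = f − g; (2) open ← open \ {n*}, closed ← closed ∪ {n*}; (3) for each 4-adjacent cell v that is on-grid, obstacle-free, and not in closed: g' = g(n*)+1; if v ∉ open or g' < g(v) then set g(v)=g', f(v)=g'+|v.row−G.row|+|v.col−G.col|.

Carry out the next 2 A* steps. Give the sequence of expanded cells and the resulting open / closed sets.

order=[(4,3) → (4,2)]; open=[(3,2) g=3 f=6, (3,3) g=2 f=6, (3,4) g=1 f=6, (4,1) g=3 f=6, (5,2) g=3 f=4, (5,3) g=2 f=4, (5,4) g=1 f=4]; closed=[(4,2), (4,3), (4,4)]

step 1: expand (4,3) (f=4, h=3) → closed; open now [(3,3) g=2 f=6, (3,4) g=1 f=6, (4,2) g=2 f=4, (5,3) g=2 f=4, (5,4) g=1 f=4]
step 2: expand (4,2) (f=4, h=2) → closed; open now [(3,2) g=3 f=6, (3,3) g=2 f=6, (3,4) g=1 f=6, (4,1) g=3 f=6, (5,2) g=3 f=4, (5,3) g=2 f=4, (5,4) g=1 f=4]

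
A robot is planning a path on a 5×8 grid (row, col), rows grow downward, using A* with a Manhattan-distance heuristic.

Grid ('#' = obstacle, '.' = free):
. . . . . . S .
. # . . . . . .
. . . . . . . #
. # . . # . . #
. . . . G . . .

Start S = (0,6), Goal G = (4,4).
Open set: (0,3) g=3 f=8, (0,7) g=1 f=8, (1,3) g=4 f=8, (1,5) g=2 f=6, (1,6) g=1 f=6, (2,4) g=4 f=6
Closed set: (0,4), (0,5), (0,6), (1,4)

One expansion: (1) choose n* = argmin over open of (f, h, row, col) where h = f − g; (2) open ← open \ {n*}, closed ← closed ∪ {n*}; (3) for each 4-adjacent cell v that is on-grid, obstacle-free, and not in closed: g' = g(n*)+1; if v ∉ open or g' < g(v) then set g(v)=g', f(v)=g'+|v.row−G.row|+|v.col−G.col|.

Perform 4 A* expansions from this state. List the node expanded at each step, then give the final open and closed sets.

order=[(2,4) → (1,5) → (2,5) → (3,5)]; open=[(0,3) g=3 f=8, (0,7) g=1 f=8, (1,3) g=4 f=8, (1,6) g=1 f=6, (2,3) g=5 f=8, (2,6) g=4 f=8, (3,6) g=5 f=8, (4,5) g=5 f=6]; closed=[(0,4), (0,5), (0,6), (1,4), (1,5), (2,4), (2,5), (3,5)]

step 1: expand (2,4) (f=6, h=2) → closed; open now [(0,3) g=3 f=8, (0,7) g=1 f=8, (1,3) g=4 f=8, (1,5) g=2 f=6, (1,6) g=1 f=6, (2,3) g=5 f=8, (2,5) g=5 f=8]
step 2: expand (1,5) (f=6, h=4) → closed; open now [(0,3) g=3 f=8, (0,7) g=1 f=8, (1,3) g=4 f=8, (1,6) g=1 f=6, (2,3) g=5 f=8, (2,5) g=3 f=6]
step 3: expand (2,5) (f=6, h=3) → closed; open now [(0,3) g=3 f=8, (0,7) g=1 f=8, (1,3) g=4 f=8, (1,6) g=1 f=6, (2,3) g=5 f=8, (2,6) g=4 f=8, (3,5) g=4 f=6]
step 4: expand (3,5) (f=6, h=2) → closed; open now [(0,3) g=3 f=8, (0,7) g=1 f=8, (1,3) g=4 f=8, (1,6) g=1 f=6, (2,3) g=5 f=8, (2,6) g=4 f=8, (3,6) g=5 f=8, (4,5) g=5 f=6]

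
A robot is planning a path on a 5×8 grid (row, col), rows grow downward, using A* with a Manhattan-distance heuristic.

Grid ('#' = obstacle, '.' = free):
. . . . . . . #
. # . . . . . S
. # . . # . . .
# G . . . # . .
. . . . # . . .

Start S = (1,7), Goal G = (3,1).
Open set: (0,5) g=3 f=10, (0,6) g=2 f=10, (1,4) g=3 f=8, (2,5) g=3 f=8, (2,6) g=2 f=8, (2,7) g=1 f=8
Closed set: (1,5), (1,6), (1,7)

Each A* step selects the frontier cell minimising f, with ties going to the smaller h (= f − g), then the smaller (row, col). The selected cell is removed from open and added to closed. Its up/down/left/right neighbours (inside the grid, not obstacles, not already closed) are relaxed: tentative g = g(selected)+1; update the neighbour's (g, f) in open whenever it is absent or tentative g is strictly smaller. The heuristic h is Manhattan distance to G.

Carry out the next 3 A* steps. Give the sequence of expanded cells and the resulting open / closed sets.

step 1: expand (1,4) (f=8, h=5) → closed; open now [(0,4) g=4 f=10, (0,5) g=3 f=10, (0,6) g=2 f=10, (1,3) g=4 f=8, (2,5) g=3 f=8, (2,6) g=2 f=8, (2,7) g=1 f=8]
step 2: expand (1,3) (f=8, h=4) → closed; open now [(0,3) g=5 f=10, (0,4) g=4 f=10, (0,5) g=3 f=10, (0,6) g=2 f=10, (1,2) g=5 f=8, (2,3) g=5 f=8, (2,5) g=3 f=8, (2,6) g=2 f=8, (2,7) g=1 f=8]
step 3: expand (1,2) (f=8, h=3) → closed; open now [(0,2) g=6 f=10, (0,3) g=5 f=10, (0,4) g=4 f=10, (0,5) g=3 f=10, (0,6) g=2 f=10, (2,2) g=6 f=8, (2,3) g=5 f=8, (2,5) g=3 f=8, (2,6) g=2 f=8, (2,7) g=1 f=8]

order=[(1,4) → (1,3) → (1,2)]; open=[(0,2) g=6 f=10, (0,3) g=5 f=10, (0,4) g=4 f=10, (0,5) g=3 f=10, (0,6) g=2 f=10, (2,2) g=6 f=8, (2,3) g=5 f=8, (2,5) g=3 f=8, (2,6) g=2 f=8, (2,7) g=1 f=8]; closed=[(1,2), (1,3), (1,4), (1,5), (1,6), (1,7)]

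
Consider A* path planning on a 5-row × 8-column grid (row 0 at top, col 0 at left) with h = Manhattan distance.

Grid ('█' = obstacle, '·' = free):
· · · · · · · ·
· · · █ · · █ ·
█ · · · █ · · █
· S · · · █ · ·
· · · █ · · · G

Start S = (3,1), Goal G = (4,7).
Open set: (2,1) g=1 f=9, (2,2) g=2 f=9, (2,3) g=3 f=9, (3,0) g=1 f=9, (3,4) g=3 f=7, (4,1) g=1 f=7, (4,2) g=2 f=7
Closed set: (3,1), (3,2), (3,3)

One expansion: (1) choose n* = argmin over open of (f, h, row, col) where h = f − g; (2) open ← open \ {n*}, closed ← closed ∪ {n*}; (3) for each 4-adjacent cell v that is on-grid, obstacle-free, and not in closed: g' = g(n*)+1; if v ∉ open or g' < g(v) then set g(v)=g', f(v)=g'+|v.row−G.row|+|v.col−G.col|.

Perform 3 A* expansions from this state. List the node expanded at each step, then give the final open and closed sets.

order=[(3,4) → (4,4) → (4,5)]; open=[(2,1) g=1 f=9, (2,2) g=2 f=9, (2,3) g=3 f=9, (3,0) g=1 f=9, (4,1) g=1 f=7, (4,2) g=2 f=7, (4,6) g=6 f=7]; closed=[(3,1), (3,2), (3,3), (3,4), (4,4), (4,5)]

step 1: expand (3,4) (f=7, h=4) → closed; open now [(2,1) g=1 f=9, (2,2) g=2 f=9, (2,3) g=3 f=9, (3,0) g=1 f=9, (4,1) g=1 f=7, (4,2) g=2 f=7, (4,4) g=4 f=7]
step 2: expand (4,4) (f=7, h=3) → closed; open now [(2,1) g=1 f=9, (2,2) g=2 f=9, (2,3) g=3 f=9, (3,0) g=1 f=9, (4,1) g=1 f=7, (4,2) g=2 f=7, (4,5) g=5 f=7]
step 3: expand (4,5) (f=7, h=2) → closed; open now [(2,1) g=1 f=9, (2,2) g=2 f=9, (2,3) g=3 f=9, (3,0) g=1 f=9, (4,1) g=1 f=7, (4,2) g=2 f=7, (4,6) g=6 f=7]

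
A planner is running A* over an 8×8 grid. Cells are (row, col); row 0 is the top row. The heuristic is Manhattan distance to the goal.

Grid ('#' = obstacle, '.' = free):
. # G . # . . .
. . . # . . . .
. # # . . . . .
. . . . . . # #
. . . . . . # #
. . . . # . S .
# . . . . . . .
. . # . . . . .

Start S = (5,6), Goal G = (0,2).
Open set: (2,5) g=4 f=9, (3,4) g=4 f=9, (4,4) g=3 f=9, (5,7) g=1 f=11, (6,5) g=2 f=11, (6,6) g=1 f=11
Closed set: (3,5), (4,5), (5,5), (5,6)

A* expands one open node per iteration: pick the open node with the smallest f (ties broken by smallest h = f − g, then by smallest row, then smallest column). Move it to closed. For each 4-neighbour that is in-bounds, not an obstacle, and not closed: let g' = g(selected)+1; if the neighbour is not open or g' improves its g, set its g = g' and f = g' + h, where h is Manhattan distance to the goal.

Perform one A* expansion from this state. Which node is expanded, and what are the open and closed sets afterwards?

step 1: expand (2,5) (f=9, h=5) → closed; open now [(1,5) g=5 f=9, (2,4) g=5 f=9, (2,6) g=5 f=11, (3,4) g=4 f=9, (4,4) g=3 f=9, (5,7) g=1 f=11, (6,5) g=2 f=11, (6,6) g=1 f=11]

expanded=(2,5); open=[(1,5) g=5 f=9, (2,4) g=5 f=9, (2,6) g=5 f=11, (3,4) g=4 f=9, (4,4) g=3 f=9, (5,7) g=1 f=11, (6,5) g=2 f=11, (6,6) g=1 f=11]; closed=[(2,5), (3,5), (4,5), (5,5), (5,6)]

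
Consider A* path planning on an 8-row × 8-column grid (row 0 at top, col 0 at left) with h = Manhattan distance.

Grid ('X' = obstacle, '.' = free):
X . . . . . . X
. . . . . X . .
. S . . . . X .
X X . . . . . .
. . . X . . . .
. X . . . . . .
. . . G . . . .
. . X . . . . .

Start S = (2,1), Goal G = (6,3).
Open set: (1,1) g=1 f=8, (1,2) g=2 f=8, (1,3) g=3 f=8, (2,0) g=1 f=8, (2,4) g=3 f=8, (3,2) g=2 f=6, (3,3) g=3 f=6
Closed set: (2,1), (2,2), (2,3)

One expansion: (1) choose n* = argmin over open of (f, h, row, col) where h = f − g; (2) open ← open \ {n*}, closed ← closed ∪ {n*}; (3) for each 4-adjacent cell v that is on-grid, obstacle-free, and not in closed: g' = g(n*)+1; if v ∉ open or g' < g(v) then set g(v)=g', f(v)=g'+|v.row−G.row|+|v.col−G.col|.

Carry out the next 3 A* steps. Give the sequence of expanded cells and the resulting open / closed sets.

order=[(3,3) → (3,2) → (4,2)]; open=[(1,1) g=1 f=8, (1,2) g=2 f=8, (1,3) g=3 f=8, (2,0) g=1 f=8, (2,4) g=3 f=8, (3,4) g=4 f=8, (4,1) g=4 f=8, (5,2) g=4 f=6]; closed=[(2,1), (2,2), (2,3), (3,2), (3,3), (4,2)]

step 1: expand (3,3) (f=6, h=3) → closed; open now [(1,1) g=1 f=8, (1,2) g=2 f=8, (1,3) g=3 f=8, (2,0) g=1 f=8, (2,4) g=3 f=8, (3,2) g=2 f=6, (3,4) g=4 f=8]
step 2: expand (3,2) (f=6, h=4) → closed; open now [(1,1) g=1 f=8, (1,2) g=2 f=8, (1,3) g=3 f=8, (2,0) g=1 f=8, (2,4) g=3 f=8, (3,4) g=4 f=8, (4,2) g=3 f=6]
step 3: expand (4,2) (f=6, h=3) → closed; open now [(1,1) g=1 f=8, (1,2) g=2 f=8, (1,3) g=3 f=8, (2,0) g=1 f=8, (2,4) g=3 f=8, (3,4) g=4 f=8, (4,1) g=4 f=8, (5,2) g=4 f=6]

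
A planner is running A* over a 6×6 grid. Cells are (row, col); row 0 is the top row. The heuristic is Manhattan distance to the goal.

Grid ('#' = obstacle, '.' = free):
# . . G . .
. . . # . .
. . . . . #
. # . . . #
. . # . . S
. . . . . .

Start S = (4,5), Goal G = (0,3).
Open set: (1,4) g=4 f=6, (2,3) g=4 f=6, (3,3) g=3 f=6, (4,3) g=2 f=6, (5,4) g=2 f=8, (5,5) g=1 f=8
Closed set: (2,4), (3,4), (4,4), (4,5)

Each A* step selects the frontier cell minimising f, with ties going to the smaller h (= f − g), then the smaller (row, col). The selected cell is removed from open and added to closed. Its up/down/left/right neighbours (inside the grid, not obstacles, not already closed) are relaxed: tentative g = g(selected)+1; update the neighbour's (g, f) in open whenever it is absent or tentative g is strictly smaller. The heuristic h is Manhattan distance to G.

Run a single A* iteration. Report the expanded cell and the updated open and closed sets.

step 1: expand (1,4) (f=6, h=2) → closed; open now [(0,4) g=5 f=6, (1,5) g=5 f=8, (2,3) g=4 f=6, (3,3) g=3 f=6, (4,3) g=2 f=6, (5,4) g=2 f=8, (5,5) g=1 f=8]

expanded=(1,4); open=[(0,4) g=5 f=6, (1,5) g=5 f=8, (2,3) g=4 f=6, (3,3) g=3 f=6, (4,3) g=2 f=6, (5,4) g=2 f=8, (5,5) g=1 f=8]; closed=[(1,4), (2,4), (3,4), (4,4), (4,5)]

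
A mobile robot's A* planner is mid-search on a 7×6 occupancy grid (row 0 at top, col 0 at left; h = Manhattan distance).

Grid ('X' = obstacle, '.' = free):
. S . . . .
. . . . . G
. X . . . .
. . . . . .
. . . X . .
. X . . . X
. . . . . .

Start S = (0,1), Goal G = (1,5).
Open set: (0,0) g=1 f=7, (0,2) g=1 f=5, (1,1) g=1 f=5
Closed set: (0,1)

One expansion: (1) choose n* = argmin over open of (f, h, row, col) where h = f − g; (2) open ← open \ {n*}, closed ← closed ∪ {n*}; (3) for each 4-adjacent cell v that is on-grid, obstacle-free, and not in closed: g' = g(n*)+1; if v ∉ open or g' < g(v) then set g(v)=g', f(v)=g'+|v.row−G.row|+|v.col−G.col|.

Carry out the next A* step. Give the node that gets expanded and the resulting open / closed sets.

step 1: expand (0,2) (f=5, h=4) → closed; open now [(0,0) g=1 f=7, (0,3) g=2 f=5, (1,1) g=1 f=5, (1,2) g=2 f=5]

expanded=(0,2); open=[(0,0) g=1 f=7, (0,3) g=2 f=5, (1,1) g=1 f=5, (1,2) g=2 f=5]; closed=[(0,1), (0,2)]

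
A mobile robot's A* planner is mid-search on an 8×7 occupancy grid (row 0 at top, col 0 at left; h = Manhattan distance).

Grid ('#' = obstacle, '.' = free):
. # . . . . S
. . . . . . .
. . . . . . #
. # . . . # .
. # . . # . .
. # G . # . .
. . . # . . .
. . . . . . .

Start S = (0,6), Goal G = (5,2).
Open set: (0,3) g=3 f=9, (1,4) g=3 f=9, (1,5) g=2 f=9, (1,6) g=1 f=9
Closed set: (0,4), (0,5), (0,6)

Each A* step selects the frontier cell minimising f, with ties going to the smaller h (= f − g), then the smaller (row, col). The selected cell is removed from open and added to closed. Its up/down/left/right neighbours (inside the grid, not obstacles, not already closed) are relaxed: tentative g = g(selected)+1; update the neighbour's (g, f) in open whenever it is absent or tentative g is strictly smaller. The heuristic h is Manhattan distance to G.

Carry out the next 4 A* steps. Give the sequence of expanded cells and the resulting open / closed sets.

step 1: expand (0,3) (f=9, h=6) → closed; open now [(0,2) g=4 f=9, (1,3) g=4 f=9, (1,4) g=3 f=9, (1,5) g=2 f=9, (1,6) g=1 f=9]
step 2: expand (0,2) (f=9, h=5) → closed; open now [(1,2) g=5 f=9, (1,3) g=4 f=9, (1,4) g=3 f=9, (1,5) g=2 f=9, (1,6) g=1 f=9]
step 3: expand (1,2) (f=9, h=4) → closed; open now [(1,1) g=6 f=11, (1,3) g=4 f=9, (1,4) g=3 f=9, (1,5) g=2 f=9, (1,6) g=1 f=9, (2,2) g=6 f=9]
step 4: expand (2,2) (f=9, h=3) → closed; open now [(1,1) g=6 f=11, (1,3) g=4 f=9, (1,4) g=3 f=9, (1,5) g=2 f=9, (1,6) g=1 f=9, (2,1) g=7 f=11, (2,3) g=7 f=11, (3,2) g=7 f=9]

order=[(0,3) → (0,2) → (1,2) → (2,2)]; open=[(1,1) g=6 f=11, (1,3) g=4 f=9, (1,4) g=3 f=9, (1,5) g=2 f=9, (1,6) g=1 f=9, (2,1) g=7 f=11, (2,3) g=7 f=11, (3,2) g=7 f=9]; closed=[(0,2), (0,3), (0,4), (0,5), (0,6), (1,2), (2,2)]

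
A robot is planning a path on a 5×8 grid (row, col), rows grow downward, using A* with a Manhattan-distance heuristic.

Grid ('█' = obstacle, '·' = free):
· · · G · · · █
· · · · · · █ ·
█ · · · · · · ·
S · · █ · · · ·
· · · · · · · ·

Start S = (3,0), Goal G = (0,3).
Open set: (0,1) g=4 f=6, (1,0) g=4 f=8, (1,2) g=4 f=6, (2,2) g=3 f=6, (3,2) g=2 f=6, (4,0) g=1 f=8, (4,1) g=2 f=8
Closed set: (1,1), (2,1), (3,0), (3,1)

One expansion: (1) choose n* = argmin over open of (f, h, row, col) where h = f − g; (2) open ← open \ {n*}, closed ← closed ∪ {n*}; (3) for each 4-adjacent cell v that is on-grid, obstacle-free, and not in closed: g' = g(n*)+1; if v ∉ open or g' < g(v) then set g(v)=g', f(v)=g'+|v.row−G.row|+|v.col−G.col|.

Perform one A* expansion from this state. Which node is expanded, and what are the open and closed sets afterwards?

step 1: expand (0,1) (f=6, h=2) → closed; open now [(0,0) g=5 f=8, (0,2) g=5 f=6, (1,0) g=4 f=8, (1,2) g=4 f=6, (2,2) g=3 f=6, (3,2) g=2 f=6, (4,0) g=1 f=8, (4,1) g=2 f=8]

expanded=(0,1); open=[(0,0) g=5 f=8, (0,2) g=5 f=6, (1,0) g=4 f=8, (1,2) g=4 f=6, (2,2) g=3 f=6, (3,2) g=2 f=6, (4,0) g=1 f=8, (4,1) g=2 f=8]; closed=[(0,1), (1,1), (2,1), (3,0), (3,1)]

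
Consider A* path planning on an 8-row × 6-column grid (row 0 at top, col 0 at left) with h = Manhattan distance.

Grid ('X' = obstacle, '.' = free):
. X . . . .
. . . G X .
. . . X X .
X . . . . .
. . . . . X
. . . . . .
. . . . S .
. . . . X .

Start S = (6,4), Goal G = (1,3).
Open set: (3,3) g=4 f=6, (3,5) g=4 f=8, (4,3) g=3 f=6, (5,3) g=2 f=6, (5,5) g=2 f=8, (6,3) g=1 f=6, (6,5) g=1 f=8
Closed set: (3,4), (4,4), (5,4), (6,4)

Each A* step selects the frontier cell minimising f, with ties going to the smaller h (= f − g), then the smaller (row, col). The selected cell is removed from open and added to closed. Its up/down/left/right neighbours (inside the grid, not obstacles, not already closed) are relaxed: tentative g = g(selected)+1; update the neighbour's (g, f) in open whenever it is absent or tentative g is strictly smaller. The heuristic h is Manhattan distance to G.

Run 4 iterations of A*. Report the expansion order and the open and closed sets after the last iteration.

order=[(3,3) → (4,3) → (5,3) → (6,3)]; open=[(3,2) g=5 f=8, (3,5) g=4 f=8, (4,2) g=4 f=8, (5,2) g=3 f=8, (5,5) g=2 f=8, (6,2) g=2 f=8, (6,5) g=1 f=8, (7,3) g=2 f=8]; closed=[(3,3), (3,4), (4,3), (4,4), (5,3), (5,4), (6,3), (6,4)]

step 1: expand (3,3) (f=6, h=2) → closed; open now [(3,2) g=5 f=8, (3,5) g=4 f=8, (4,3) g=3 f=6, (5,3) g=2 f=6, (5,5) g=2 f=8, (6,3) g=1 f=6, (6,5) g=1 f=8]
step 2: expand (4,3) (f=6, h=3) → closed; open now [(3,2) g=5 f=8, (3,5) g=4 f=8, (4,2) g=4 f=8, (5,3) g=2 f=6, (5,5) g=2 f=8, (6,3) g=1 f=6, (6,5) g=1 f=8]
step 3: expand (5,3) (f=6, h=4) → closed; open now [(3,2) g=5 f=8, (3,5) g=4 f=8, (4,2) g=4 f=8, (5,2) g=3 f=8, (5,5) g=2 f=8, (6,3) g=1 f=6, (6,5) g=1 f=8]
step 4: expand (6,3) (f=6, h=5) → closed; open now [(3,2) g=5 f=8, (3,5) g=4 f=8, (4,2) g=4 f=8, (5,2) g=3 f=8, (5,5) g=2 f=8, (6,2) g=2 f=8, (6,5) g=1 f=8, (7,3) g=2 f=8]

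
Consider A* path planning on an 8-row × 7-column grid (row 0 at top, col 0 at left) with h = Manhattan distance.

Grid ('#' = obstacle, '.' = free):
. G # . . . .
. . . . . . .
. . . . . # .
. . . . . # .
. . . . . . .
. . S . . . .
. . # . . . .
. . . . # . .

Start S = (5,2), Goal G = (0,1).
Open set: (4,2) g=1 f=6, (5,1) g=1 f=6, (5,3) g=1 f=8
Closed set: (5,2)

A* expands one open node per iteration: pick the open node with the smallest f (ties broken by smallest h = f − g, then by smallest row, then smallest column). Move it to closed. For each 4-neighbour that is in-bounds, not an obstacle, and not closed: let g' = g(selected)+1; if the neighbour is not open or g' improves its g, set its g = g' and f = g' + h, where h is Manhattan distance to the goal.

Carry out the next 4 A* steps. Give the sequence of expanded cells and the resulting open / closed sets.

step 1: expand (4,2) (f=6, h=5) → closed; open now [(3,2) g=2 f=6, (4,1) g=2 f=6, (4,3) g=2 f=8, (5,1) g=1 f=6, (5,3) g=1 f=8]
step 2: expand (3,2) (f=6, h=4) → closed; open now [(2,2) g=3 f=6, (3,1) g=3 f=6, (3,3) g=3 f=8, (4,1) g=2 f=6, (4,3) g=2 f=8, (5,1) g=1 f=6, (5,3) g=1 f=8]
step 3: expand (2,2) (f=6, h=3) → closed; open now [(1,2) g=4 f=6, (2,1) g=4 f=6, (2,3) g=4 f=8, (3,1) g=3 f=6, (3,3) g=3 f=8, (4,1) g=2 f=6, (4,3) g=2 f=8, (5,1) g=1 f=6, (5,3) g=1 f=8]
step 4: expand (1,2) (f=6, h=2) → closed; open now [(1,1) g=5 f=6, (1,3) g=5 f=8, (2,1) g=4 f=6, (2,3) g=4 f=8, (3,1) g=3 f=6, (3,3) g=3 f=8, (4,1) g=2 f=6, (4,3) g=2 f=8, (5,1) g=1 f=6, (5,3) g=1 f=8]

order=[(4,2) → (3,2) → (2,2) → (1,2)]; open=[(1,1) g=5 f=6, (1,3) g=5 f=8, (2,1) g=4 f=6, (2,3) g=4 f=8, (3,1) g=3 f=6, (3,3) g=3 f=8, (4,1) g=2 f=6, (4,3) g=2 f=8, (5,1) g=1 f=6, (5,3) g=1 f=8]; closed=[(1,2), (2,2), (3,2), (4,2), (5,2)]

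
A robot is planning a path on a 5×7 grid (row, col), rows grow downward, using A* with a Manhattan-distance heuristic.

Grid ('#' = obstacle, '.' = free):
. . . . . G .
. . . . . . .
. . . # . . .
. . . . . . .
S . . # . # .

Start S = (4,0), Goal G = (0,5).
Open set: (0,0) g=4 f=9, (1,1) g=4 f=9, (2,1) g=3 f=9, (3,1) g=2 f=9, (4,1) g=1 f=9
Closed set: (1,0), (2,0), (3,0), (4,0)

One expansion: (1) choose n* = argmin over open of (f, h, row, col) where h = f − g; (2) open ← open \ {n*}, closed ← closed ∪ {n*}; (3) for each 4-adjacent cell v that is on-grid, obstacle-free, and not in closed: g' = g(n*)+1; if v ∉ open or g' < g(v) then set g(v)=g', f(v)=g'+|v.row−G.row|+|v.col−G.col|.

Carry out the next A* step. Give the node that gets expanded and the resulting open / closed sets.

step 1: expand (0,0) (f=9, h=5) → closed; open now [(0,1) g=5 f=9, (1,1) g=4 f=9, (2,1) g=3 f=9, (3,1) g=2 f=9, (4,1) g=1 f=9]

expanded=(0,0); open=[(0,1) g=5 f=9, (1,1) g=4 f=9, (2,1) g=3 f=9, (3,1) g=2 f=9, (4,1) g=1 f=9]; closed=[(0,0), (1,0), (2,0), (3,0), (4,0)]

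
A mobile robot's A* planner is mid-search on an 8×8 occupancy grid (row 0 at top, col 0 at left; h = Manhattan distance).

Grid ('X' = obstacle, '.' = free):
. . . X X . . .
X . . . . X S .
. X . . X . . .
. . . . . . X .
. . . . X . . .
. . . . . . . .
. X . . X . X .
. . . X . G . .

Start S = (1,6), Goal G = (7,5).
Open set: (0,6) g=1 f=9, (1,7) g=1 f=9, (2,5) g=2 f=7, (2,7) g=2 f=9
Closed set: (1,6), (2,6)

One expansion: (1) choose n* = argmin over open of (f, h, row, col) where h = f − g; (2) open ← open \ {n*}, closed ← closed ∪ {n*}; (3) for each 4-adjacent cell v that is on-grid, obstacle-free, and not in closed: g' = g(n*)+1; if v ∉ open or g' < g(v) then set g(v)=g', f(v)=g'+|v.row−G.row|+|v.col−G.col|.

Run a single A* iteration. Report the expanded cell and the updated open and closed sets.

expanded=(2,5); open=[(0,6) g=1 f=9, (1,7) g=1 f=9, (2,7) g=2 f=9, (3,5) g=3 f=7]; closed=[(1,6), (2,5), (2,6)]

step 1: expand (2,5) (f=7, h=5) → closed; open now [(0,6) g=1 f=9, (1,7) g=1 f=9, (2,7) g=2 f=9, (3,5) g=3 f=7]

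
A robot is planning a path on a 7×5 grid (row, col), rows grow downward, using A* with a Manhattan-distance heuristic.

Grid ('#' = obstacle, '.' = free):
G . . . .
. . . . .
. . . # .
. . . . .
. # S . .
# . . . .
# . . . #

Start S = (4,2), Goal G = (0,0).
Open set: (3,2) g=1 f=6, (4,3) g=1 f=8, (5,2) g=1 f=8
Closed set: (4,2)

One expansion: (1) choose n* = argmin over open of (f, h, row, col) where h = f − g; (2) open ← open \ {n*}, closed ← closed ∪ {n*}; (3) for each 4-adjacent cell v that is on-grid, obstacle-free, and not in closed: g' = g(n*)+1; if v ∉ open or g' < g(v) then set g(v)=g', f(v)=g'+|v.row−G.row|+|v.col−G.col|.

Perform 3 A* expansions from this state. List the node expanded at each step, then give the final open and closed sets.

step 1: expand (3,2) (f=6, h=5) → closed; open now [(2,2) g=2 f=6, (3,1) g=2 f=6, (3,3) g=2 f=8, (4,3) g=1 f=8, (5,2) g=1 f=8]
step 2: expand (2,2) (f=6, h=4) → closed; open now [(1,2) g=3 f=6, (2,1) g=3 f=6, (3,1) g=2 f=6, (3,3) g=2 f=8, (4,3) g=1 f=8, (5,2) g=1 f=8]
step 3: expand (1,2) (f=6, h=3) → closed; open now [(0,2) g=4 f=6, (1,1) g=4 f=6, (1,3) g=4 f=8, (2,1) g=3 f=6, (3,1) g=2 f=6, (3,3) g=2 f=8, (4,3) g=1 f=8, (5,2) g=1 f=8]

order=[(3,2) → (2,2) → (1,2)]; open=[(0,2) g=4 f=6, (1,1) g=4 f=6, (1,3) g=4 f=8, (2,1) g=3 f=6, (3,1) g=2 f=6, (3,3) g=2 f=8, (4,3) g=1 f=8, (5,2) g=1 f=8]; closed=[(1,2), (2,2), (3,2), (4,2)]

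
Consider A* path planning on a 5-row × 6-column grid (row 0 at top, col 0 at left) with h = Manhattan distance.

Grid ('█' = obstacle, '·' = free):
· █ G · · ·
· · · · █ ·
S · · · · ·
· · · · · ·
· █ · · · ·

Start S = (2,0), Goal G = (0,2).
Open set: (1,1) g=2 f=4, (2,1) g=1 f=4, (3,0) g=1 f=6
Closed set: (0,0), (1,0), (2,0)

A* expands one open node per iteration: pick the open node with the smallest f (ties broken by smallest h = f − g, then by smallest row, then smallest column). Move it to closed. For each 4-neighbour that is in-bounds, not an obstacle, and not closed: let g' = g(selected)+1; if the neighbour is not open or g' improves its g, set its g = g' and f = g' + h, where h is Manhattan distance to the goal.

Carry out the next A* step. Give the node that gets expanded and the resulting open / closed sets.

step 1: expand (1,1) (f=4, h=2) → closed; open now [(1,2) g=3 f=4, (2,1) g=1 f=4, (3,0) g=1 f=6]

expanded=(1,1); open=[(1,2) g=3 f=4, (2,1) g=1 f=4, (3,0) g=1 f=6]; closed=[(0,0), (1,0), (1,1), (2,0)]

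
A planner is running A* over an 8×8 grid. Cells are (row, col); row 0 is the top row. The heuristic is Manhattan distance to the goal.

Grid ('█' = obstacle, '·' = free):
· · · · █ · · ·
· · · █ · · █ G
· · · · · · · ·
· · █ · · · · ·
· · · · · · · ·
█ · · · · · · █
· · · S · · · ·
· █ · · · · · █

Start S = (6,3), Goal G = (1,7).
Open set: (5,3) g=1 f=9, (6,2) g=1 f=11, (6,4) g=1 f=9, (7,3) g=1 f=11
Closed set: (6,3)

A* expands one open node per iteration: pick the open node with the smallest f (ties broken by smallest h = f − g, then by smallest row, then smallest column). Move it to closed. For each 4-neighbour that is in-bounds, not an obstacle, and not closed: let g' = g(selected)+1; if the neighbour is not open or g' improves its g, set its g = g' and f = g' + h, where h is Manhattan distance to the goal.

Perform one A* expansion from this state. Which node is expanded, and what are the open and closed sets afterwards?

expanded=(5,3); open=[(4,3) g=2 f=9, (5,2) g=2 f=11, (5,4) g=2 f=9, (6,2) g=1 f=11, (6,4) g=1 f=9, (7,3) g=1 f=11]; closed=[(5,3), (6,3)]

step 1: expand (5,3) (f=9, h=8) → closed; open now [(4,3) g=2 f=9, (5,2) g=2 f=11, (5,4) g=2 f=9, (6,2) g=1 f=11, (6,4) g=1 f=9, (7,3) g=1 f=11]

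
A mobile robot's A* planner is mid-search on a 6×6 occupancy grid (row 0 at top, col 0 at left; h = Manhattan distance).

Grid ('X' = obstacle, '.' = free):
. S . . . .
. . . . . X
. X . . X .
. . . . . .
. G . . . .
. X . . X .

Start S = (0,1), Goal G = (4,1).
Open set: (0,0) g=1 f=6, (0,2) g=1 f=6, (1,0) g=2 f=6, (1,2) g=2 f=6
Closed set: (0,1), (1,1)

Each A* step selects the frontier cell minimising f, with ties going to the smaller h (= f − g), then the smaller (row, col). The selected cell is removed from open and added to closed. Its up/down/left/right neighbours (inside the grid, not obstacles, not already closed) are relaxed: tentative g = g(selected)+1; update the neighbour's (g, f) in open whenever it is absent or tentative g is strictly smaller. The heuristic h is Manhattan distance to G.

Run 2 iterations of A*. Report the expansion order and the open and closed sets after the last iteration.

step 1: expand (1,0) (f=6, h=4) → closed; open now [(0,0) g=1 f=6, (0,2) g=1 f=6, (1,2) g=2 f=6, (2,0) g=3 f=6]
step 2: expand (2,0) (f=6, h=3) → closed; open now [(0,0) g=1 f=6, (0,2) g=1 f=6, (1,2) g=2 f=6, (3,0) g=4 f=6]

order=[(1,0) → (2,0)]; open=[(0,0) g=1 f=6, (0,2) g=1 f=6, (1,2) g=2 f=6, (3,0) g=4 f=6]; closed=[(0,1), (1,0), (1,1), (2,0)]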